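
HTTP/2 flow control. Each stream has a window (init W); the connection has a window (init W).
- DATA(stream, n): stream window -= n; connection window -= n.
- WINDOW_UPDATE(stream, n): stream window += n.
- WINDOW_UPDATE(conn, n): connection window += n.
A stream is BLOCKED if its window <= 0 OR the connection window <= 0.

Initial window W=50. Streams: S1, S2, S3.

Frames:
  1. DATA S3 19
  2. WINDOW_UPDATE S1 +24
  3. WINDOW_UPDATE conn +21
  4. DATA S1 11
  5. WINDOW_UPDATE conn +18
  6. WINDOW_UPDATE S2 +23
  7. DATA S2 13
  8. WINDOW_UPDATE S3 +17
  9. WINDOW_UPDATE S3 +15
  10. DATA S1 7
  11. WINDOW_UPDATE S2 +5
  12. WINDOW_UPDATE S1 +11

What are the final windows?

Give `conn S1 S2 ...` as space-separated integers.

Op 1: conn=31 S1=50 S2=50 S3=31 blocked=[]
Op 2: conn=31 S1=74 S2=50 S3=31 blocked=[]
Op 3: conn=52 S1=74 S2=50 S3=31 blocked=[]
Op 4: conn=41 S1=63 S2=50 S3=31 blocked=[]
Op 5: conn=59 S1=63 S2=50 S3=31 blocked=[]
Op 6: conn=59 S1=63 S2=73 S3=31 blocked=[]
Op 7: conn=46 S1=63 S2=60 S3=31 blocked=[]
Op 8: conn=46 S1=63 S2=60 S3=48 blocked=[]
Op 9: conn=46 S1=63 S2=60 S3=63 blocked=[]
Op 10: conn=39 S1=56 S2=60 S3=63 blocked=[]
Op 11: conn=39 S1=56 S2=65 S3=63 blocked=[]
Op 12: conn=39 S1=67 S2=65 S3=63 blocked=[]

Answer: 39 67 65 63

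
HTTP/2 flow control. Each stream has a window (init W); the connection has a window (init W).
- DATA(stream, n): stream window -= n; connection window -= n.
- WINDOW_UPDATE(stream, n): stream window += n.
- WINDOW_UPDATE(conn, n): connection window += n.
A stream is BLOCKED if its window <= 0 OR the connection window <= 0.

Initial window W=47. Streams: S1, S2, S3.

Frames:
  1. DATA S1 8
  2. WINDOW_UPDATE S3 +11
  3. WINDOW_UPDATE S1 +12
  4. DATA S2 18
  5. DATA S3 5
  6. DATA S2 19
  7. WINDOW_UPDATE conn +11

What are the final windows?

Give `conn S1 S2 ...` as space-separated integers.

Answer: 8 51 10 53

Derivation:
Op 1: conn=39 S1=39 S2=47 S3=47 blocked=[]
Op 2: conn=39 S1=39 S2=47 S3=58 blocked=[]
Op 3: conn=39 S1=51 S2=47 S3=58 blocked=[]
Op 4: conn=21 S1=51 S2=29 S3=58 blocked=[]
Op 5: conn=16 S1=51 S2=29 S3=53 blocked=[]
Op 6: conn=-3 S1=51 S2=10 S3=53 blocked=[1, 2, 3]
Op 7: conn=8 S1=51 S2=10 S3=53 blocked=[]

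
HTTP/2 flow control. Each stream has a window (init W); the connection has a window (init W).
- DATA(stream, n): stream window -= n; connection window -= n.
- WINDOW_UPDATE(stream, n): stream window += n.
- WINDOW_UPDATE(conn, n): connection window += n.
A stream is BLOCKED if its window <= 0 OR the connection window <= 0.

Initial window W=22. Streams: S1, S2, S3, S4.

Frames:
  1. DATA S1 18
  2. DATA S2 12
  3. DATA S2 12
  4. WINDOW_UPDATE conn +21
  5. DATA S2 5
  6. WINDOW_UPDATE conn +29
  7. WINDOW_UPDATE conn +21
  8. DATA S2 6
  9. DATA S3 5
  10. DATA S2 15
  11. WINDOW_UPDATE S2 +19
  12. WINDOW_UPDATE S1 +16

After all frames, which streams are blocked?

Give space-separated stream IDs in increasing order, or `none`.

Answer: S2

Derivation:
Op 1: conn=4 S1=4 S2=22 S3=22 S4=22 blocked=[]
Op 2: conn=-8 S1=4 S2=10 S3=22 S4=22 blocked=[1, 2, 3, 4]
Op 3: conn=-20 S1=4 S2=-2 S3=22 S4=22 blocked=[1, 2, 3, 4]
Op 4: conn=1 S1=4 S2=-2 S3=22 S4=22 blocked=[2]
Op 5: conn=-4 S1=4 S2=-7 S3=22 S4=22 blocked=[1, 2, 3, 4]
Op 6: conn=25 S1=4 S2=-7 S3=22 S4=22 blocked=[2]
Op 7: conn=46 S1=4 S2=-7 S3=22 S4=22 blocked=[2]
Op 8: conn=40 S1=4 S2=-13 S3=22 S4=22 blocked=[2]
Op 9: conn=35 S1=4 S2=-13 S3=17 S4=22 blocked=[2]
Op 10: conn=20 S1=4 S2=-28 S3=17 S4=22 blocked=[2]
Op 11: conn=20 S1=4 S2=-9 S3=17 S4=22 blocked=[2]
Op 12: conn=20 S1=20 S2=-9 S3=17 S4=22 blocked=[2]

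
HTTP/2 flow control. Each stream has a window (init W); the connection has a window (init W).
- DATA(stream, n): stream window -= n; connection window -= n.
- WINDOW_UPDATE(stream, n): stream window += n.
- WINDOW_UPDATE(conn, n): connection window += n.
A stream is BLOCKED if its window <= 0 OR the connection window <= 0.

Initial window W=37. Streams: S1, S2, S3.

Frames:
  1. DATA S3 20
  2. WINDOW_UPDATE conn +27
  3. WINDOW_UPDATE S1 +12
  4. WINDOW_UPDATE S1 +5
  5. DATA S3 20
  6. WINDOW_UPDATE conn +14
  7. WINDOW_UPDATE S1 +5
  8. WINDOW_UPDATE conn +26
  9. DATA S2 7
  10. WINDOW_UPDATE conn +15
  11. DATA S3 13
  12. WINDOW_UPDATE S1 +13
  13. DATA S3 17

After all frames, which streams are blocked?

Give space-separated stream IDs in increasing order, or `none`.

Op 1: conn=17 S1=37 S2=37 S3=17 blocked=[]
Op 2: conn=44 S1=37 S2=37 S3=17 blocked=[]
Op 3: conn=44 S1=49 S2=37 S3=17 blocked=[]
Op 4: conn=44 S1=54 S2=37 S3=17 blocked=[]
Op 5: conn=24 S1=54 S2=37 S3=-3 blocked=[3]
Op 6: conn=38 S1=54 S2=37 S3=-3 blocked=[3]
Op 7: conn=38 S1=59 S2=37 S3=-3 blocked=[3]
Op 8: conn=64 S1=59 S2=37 S3=-3 blocked=[3]
Op 9: conn=57 S1=59 S2=30 S3=-3 blocked=[3]
Op 10: conn=72 S1=59 S2=30 S3=-3 blocked=[3]
Op 11: conn=59 S1=59 S2=30 S3=-16 blocked=[3]
Op 12: conn=59 S1=72 S2=30 S3=-16 blocked=[3]
Op 13: conn=42 S1=72 S2=30 S3=-33 blocked=[3]

Answer: S3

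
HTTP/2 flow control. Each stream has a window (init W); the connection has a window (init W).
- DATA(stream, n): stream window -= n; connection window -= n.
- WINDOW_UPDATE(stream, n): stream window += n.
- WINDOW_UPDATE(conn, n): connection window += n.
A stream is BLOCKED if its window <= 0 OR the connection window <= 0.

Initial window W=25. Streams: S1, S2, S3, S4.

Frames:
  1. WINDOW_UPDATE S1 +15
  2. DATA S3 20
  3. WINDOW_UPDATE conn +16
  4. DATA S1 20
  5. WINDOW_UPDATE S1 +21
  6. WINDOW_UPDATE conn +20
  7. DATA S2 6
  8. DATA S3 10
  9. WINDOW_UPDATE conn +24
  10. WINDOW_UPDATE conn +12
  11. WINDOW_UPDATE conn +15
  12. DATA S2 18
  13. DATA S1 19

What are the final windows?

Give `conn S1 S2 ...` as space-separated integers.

Op 1: conn=25 S1=40 S2=25 S3=25 S4=25 blocked=[]
Op 2: conn=5 S1=40 S2=25 S3=5 S4=25 blocked=[]
Op 3: conn=21 S1=40 S2=25 S3=5 S4=25 blocked=[]
Op 4: conn=1 S1=20 S2=25 S3=5 S4=25 blocked=[]
Op 5: conn=1 S1=41 S2=25 S3=5 S4=25 blocked=[]
Op 6: conn=21 S1=41 S2=25 S3=5 S4=25 blocked=[]
Op 7: conn=15 S1=41 S2=19 S3=5 S4=25 blocked=[]
Op 8: conn=5 S1=41 S2=19 S3=-5 S4=25 blocked=[3]
Op 9: conn=29 S1=41 S2=19 S3=-5 S4=25 blocked=[3]
Op 10: conn=41 S1=41 S2=19 S3=-5 S4=25 blocked=[3]
Op 11: conn=56 S1=41 S2=19 S3=-5 S4=25 blocked=[3]
Op 12: conn=38 S1=41 S2=1 S3=-5 S4=25 blocked=[3]
Op 13: conn=19 S1=22 S2=1 S3=-5 S4=25 blocked=[3]

Answer: 19 22 1 -5 25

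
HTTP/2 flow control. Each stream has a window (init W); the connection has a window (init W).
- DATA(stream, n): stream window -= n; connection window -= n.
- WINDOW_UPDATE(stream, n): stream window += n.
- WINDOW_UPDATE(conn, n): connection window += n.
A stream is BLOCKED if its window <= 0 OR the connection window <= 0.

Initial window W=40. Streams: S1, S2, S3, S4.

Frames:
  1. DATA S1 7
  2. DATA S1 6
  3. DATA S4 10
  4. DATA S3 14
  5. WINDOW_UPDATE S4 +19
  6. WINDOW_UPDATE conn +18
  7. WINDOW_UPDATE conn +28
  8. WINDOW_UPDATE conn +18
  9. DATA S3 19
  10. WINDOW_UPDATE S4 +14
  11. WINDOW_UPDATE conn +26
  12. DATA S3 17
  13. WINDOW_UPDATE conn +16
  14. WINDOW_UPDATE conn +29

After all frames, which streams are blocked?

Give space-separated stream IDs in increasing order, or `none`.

Op 1: conn=33 S1=33 S2=40 S3=40 S4=40 blocked=[]
Op 2: conn=27 S1=27 S2=40 S3=40 S4=40 blocked=[]
Op 3: conn=17 S1=27 S2=40 S3=40 S4=30 blocked=[]
Op 4: conn=3 S1=27 S2=40 S3=26 S4=30 blocked=[]
Op 5: conn=3 S1=27 S2=40 S3=26 S4=49 blocked=[]
Op 6: conn=21 S1=27 S2=40 S3=26 S4=49 blocked=[]
Op 7: conn=49 S1=27 S2=40 S3=26 S4=49 blocked=[]
Op 8: conn=67 S1=27 S2=40 S3=26 S4=49 blocked=[]
Op 9: conn=48 S1=27 S2=40 S3=7 S4=49 blocked=[]
Op 10: conn=48 S1=27 S2=40 S3=7 S4=63 blocked=[]
Op 11: conn=74 S1=27 S2=40 S3=7 S4=63 blocked=[]
Op 12: conn=57 S1=27 S2=40 S3=-10 S4=63 blocked=[3]
Op 13: conn=73 S1=27 S2=40 S3=-10 S4=63 blocked=[3]
Op 14: conn=102 S1=27 S2=40 S3=-10 S4=63 blocked=[3]

Answer: S3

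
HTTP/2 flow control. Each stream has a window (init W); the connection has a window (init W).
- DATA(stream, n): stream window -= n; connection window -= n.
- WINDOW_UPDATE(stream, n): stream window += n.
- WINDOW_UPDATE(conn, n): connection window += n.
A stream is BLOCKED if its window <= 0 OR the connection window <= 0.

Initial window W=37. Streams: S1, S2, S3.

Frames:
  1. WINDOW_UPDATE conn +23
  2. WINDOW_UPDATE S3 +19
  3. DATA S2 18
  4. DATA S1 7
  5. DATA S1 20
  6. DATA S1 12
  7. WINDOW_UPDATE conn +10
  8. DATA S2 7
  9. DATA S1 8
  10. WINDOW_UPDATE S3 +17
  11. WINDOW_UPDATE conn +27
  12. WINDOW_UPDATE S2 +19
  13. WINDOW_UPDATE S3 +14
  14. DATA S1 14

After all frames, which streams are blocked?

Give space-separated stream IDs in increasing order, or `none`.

Answer: S1

Derivation:
Op 1: conn=60 S1=37 S2=37 S3=37 blocked=[]
Op 2: conn=60 S1=37 S2=37 S3=56 blocked=[]
Op 3: conn=42 S1=37 S2=19 S3=56 blocked=[]
Op 4: conn=35 S1=30 S2=19 S3=56 blocked=[]
Op 5: conn=15 S1=10 S2=19 S3=56 blocked=[]
Op 6: conn=3 S1=-2 S2=19 S3=56 blocked=[1]
Op 7: conn=13 S1=-2 S2=19 S3=56 blocked=[1]
Op 8: conn=6 S1=-2 S2=12 S3=56 blocked=[1]
Op 9: conn=-2 S1=-10 S2=12 S3=56 blocked=[1, 2, 3]
Op 10: conn=-2 S1=-10 S2=12 S3=73 blocked=[1, 2, 3]
Op 11: conn=25 S1=-10 S2=12 S3=73 blocked=[1]
Op 12: conn=25 S1=-10 S2=31 S3=73 blocked=[1]
Op 13: conn=25 S1=-10 S2=31 S3=87 blocked=[1]
Op 14: conn=11 S1=-24 S2=31 S3=87 blocked=[1]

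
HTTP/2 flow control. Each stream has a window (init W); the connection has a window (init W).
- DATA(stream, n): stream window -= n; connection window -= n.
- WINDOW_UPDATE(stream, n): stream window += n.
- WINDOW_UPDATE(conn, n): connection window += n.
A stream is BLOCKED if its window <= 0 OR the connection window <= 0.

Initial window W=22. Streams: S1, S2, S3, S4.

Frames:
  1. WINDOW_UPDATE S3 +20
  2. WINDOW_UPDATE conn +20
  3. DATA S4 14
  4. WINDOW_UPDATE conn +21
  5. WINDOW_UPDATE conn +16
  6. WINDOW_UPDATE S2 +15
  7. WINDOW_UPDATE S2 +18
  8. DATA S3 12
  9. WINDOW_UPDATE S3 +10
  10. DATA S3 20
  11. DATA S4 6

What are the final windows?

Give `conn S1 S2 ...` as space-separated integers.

Op 1: conn=22 S1=22 S2=22 S3=42 S4=22 blocked=[]
Op 2: conn=42 S1=22 S2=22 S3=42 S4=22 blocked=[]
Op 3: conn=28 S1=22 S2=22 S3=42 S4=8 blocked=[]
Op 4: conn=49 S1=22 S2=22 S3=42 S4=8 blocked=[]
Op 5: conn=65 S1=22 S2=22 S3=42 S4=8 blocked=[]
Op 6: conn=65 S1=22 S2=37 S3=42 S4=8 blocked=[]
Op 7: conn=65 S1=22 S2=55 S3=42 S4=8 blocked=[]
Op 8: conn=53 S1=22 S2=55 S3=30 S4=8 blocked=[]
Op 9: conn=53 S1=22 S2=55 S3=40 S4=8 blocked=[]
Op 10: conn=33 S1=22 S2=55 S3=20 S4=8 blocked=[]
Op 11: conn=27 S1=22 S2=55 S3=20 S4=2 blocked=[]

Answer: 27 22 55 20 2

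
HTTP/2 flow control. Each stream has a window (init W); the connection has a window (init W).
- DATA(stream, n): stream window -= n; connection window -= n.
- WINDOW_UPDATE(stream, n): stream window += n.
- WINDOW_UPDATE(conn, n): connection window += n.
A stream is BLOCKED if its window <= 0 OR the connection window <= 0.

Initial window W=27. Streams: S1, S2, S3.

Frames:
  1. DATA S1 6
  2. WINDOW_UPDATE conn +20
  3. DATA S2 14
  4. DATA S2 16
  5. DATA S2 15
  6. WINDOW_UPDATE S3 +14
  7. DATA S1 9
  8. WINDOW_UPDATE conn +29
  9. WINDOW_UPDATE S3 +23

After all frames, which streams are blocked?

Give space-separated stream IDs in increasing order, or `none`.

Op 1: conn=21 S1=21 S2=27 S3=27 blocked=[]
Op 2: conn=41 S1=21 S2=27 S3=27 blocked=[]
Op 3: conn=27 S1=21 S2=13 S3=27 blocked=[]
Op 4: conn=11 S1=21 S2=-3 S3=27 blocked=[2]
Op 5: conn=-4 S1=21 S2=-18 S3=27 blocked=[1, 2, 3]
Op 6: conn=-4 S1=21 S2=-18 S3=41 blocked=[1, 2, 3]
Op 7: conn=-13 S1=12 S2=-18 S3=41 blocked=[1, 2, 3]
Op 8: conn=16 S1=12 S2=-18 S3=41 blocked=[2]
Op 9: conn=16 S1=12 S2=-18 S3=64 blocked=[2]

Answer: S2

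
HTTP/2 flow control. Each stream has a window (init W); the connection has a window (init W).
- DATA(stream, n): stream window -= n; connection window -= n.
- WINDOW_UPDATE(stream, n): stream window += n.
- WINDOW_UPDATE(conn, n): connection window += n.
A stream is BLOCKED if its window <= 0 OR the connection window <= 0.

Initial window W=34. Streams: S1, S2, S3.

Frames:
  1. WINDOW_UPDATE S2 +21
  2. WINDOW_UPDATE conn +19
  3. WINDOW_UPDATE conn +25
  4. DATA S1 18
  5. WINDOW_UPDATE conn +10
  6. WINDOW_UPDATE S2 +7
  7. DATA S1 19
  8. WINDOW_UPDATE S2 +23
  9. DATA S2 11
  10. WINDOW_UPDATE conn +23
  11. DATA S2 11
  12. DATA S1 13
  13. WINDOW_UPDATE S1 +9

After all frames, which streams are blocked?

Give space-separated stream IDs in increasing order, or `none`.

Answer: S1

Derivation:
Op 1: conn=34 S1=34 S2=55 S3=34 blocked=[]
Op 2: conn=53 S1=34 S2=55 S3=34 blocked=[]
Op 3: conn=78 S1=34 S2=55 S3=34 blocked=[]
Op 4: conn=60 S1=16 S2=55 S3=34 blocked=[]
Op 5: conn=70 S1=16 S2=55 S3=34 blocked=[]
Op 6: conn=70 S1=16 S2=62 S3=34 blocked=[]
Op 7: conn=51 S1=-3 S2=62 S3=34 blocked=[1]
Op 8: conn=51 S1=-3 S2=85 S3=34 blocked=[1]
Op 9: conn=40 S1=-3 S2=74 S3=34 blocked=[1]
Op 10: conn=63 S1=-3 S2=74 S3=34 blocked=[1]
Op 11: conn=52 S1=-3 S2=63 S3=34 blocked=[1]
Op 12: conn=39 S1=-16 S2=63 S3=34 blocked=[1]
Op 13: conn=39 S1=-7 S2=63 S3=34 blocked=[1]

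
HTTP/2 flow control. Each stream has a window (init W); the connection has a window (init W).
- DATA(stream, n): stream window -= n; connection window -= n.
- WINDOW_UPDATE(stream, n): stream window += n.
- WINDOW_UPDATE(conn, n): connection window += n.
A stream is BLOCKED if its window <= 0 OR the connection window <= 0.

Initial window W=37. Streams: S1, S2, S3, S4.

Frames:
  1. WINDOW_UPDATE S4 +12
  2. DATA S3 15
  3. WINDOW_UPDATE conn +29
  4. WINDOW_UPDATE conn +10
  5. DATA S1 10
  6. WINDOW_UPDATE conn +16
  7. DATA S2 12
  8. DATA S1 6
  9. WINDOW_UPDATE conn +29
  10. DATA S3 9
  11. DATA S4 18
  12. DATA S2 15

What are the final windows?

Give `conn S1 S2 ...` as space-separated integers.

Answer: 36 21 10 13 31

Derivation:
Op 1: conn=37 S1=37 S2=37 S3=37 S4=49 blocked=[]
Op 2: conn=22 S1=37 S2=37 S3=22 S4=49 blocked=[]
Op 3: conn=51 S1=37 S2=37 S3=22 S4=49 blocked=[]
Op 4: conn=61 S1=37 S2=37 S3=22 S4=49 blocked=[]
Op 5: conn=51 S1=27 S2=37 S3=22 S4=49 blocked=[]
Op 6: conn=67 S1=27 S2=37 S3=22 S4=49 blocked=[]
Op 7: conn=55 S1=27 S2=25 S3=22 S4=49 blocked=[]
Op 8: conn=49 S1=21 S2=25 S3=22 S4=49 blocked=[]
Op 9: conn=78 S1=21 S2=25 S3=22 S4=49 blocked=[]
Op 10: conn=69 S1=21 S2=25 S3=13 S4=49 blocked=[]
Op 11: conn=51 S1=21 S2=25 S3=13 S4=31 blocked=[]
Op 12: conn=36 S1=21 S2=10 S3=13 S4=31 blocked=[]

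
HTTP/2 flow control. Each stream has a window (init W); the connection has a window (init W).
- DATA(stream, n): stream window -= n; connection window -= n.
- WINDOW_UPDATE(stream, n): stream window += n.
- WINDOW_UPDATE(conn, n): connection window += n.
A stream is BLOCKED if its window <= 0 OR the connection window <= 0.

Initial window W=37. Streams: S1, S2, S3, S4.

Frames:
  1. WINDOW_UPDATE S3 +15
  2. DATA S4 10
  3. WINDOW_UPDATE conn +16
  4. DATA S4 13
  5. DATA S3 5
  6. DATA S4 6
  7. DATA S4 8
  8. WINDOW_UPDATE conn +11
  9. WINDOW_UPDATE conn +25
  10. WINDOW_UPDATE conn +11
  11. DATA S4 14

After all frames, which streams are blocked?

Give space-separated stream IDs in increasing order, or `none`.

Answer: S4

Derivation:
Op 1: conn=37 S1=37 S2=37 S3=52 S4=37 blocked=[]
Op 2: conn=27 S1=37 S2=37 S3=52 S4=27 blocked=[]
Op 3: conn=43 S1=37 S2=37 S3=52 S4=27 blocked=[]
Op 4: conn=30 S1=37 S2=37 S3=52 S4=14 blocked=[]
Op 5: conn=25 S1=37 S2=37 S3=47 S4=14 blocked=[]
Op 6: conn=19 S1=37 S2=37 S3=47 S4=8 blocked=[]
Op 7: conn=11 S1=37 S2=37 S3=47 S4=0 blocked=[4]
Op 8: conn=22 S1=37 S2=37 S3=47 S4=0 blocked=[4]
Op 9: conn=47 S1=37 S2=37 S3=47 S4=0 blocked=[4]
Op 10: conn=58 S1=37 S2=37 S3=47 S4=0 blocked=[4]
Op 11: conn=44 S1=37 S2=37 S3=47 S4=-14 blocked=[4]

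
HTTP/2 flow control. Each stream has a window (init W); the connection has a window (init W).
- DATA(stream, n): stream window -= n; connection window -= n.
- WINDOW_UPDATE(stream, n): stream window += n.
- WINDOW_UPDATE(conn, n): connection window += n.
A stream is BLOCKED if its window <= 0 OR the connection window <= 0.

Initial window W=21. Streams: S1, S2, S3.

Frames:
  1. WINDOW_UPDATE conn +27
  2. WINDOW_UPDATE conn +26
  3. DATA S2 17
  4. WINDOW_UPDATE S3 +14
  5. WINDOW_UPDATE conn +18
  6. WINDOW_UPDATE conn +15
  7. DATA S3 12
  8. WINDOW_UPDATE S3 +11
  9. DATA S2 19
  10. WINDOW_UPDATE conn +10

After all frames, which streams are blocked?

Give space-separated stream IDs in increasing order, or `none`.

Op 1: conn=48 S1=21 S2=21 S3=21 blocked=[]
Op 2: conn=74 S1=21 S2=21 S3=21 blocked=[]
Op 3: conn=57 S1=21 S2=4 S3=21 blocked=[]
Op 4: conn=57 S1=21 S2=4 S3=35 blocked=[]
Op 5: conn=75 S1=21 S2=4 S3=35 blocked=[]
Op 6: conn=90 S1=21 S2=4 S3=35 blocked=[]
Op 7: conn=78 S1=21 S2=4 S3=23 blocked=[]
Op 8: conn=78 S1=21 S2=4 S3=34 blocked=[]
Op 9: conn=59 S1=21 S2=-15 S3=34 blocked=[2]
Op 10: conn=69 S1=21 S2=-15 S3=34 blocked=[2]

Answer: S2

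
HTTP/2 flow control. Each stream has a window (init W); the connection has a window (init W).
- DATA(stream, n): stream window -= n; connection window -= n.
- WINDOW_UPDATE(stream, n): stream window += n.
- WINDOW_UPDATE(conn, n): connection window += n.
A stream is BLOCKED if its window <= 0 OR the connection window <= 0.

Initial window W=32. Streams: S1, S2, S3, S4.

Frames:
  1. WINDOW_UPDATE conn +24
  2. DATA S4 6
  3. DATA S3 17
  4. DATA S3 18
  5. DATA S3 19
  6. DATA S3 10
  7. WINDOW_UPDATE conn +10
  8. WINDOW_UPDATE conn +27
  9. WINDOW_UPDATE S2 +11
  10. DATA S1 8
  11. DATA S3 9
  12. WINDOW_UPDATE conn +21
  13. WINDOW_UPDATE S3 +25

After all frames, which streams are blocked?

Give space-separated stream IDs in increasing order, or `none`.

Op 1: conn=56 S1=32 S2=32 S3=32 S4=32 blocked=[]
Op 2: conn=50 S1=32 S2=32 S3=32 S4=26 blocked=[]
Op 3: conn=33 S1=32 S2=32 S3=15 S4=26 blocked=[]
Op 4: conn=15 S1=32 S2=32 S3=-3 S4=26 blocked=[3]
Op 5: conn=-4 S1=32 S2=32 S3=-22 S4=26 blocked=[1, 2, 3, 4]
Op 6: conn=-14 S1=32 S2=32 S3=-32 S4=26 blocked=[1, 2, 3, 4]
Op 7: conn=-4 S1=32 S2=32 S3=-32 S4=26 blocked=[1, 2, 3, 4]
Op 8: conn=23 S1=32 S2=32 S3=-32 S4=26 blocked=[3]
Op 9: conn=23 S1=32 S2=43 S3=-32 S4=26 blocked=[3]
Op 10: conn=15 S1=24 S2=43 S3=-32 S4=26 blocked=[3]
Op 11: conn=6 S1=24 S2=43 S3=-41 S4=26 blocked=[3]
Op 12: conn=27 S1=24 S2=43 S3=-41 S4=26 blocked=[3]
Op 13: conn=27 S1=24 S2=43 S3=-16 S4=26 blocked=[3]

Answer: S3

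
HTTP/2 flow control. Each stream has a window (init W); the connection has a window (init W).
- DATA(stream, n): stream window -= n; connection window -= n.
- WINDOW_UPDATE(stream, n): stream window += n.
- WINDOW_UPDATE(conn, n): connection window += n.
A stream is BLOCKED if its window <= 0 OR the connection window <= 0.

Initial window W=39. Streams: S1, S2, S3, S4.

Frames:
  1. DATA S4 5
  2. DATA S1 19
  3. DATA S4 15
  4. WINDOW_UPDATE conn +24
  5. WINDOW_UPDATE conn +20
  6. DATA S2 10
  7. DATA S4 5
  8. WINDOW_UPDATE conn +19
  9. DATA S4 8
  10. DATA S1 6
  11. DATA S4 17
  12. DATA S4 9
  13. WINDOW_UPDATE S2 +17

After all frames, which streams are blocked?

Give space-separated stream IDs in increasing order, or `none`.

Op 1: conn=34 S1=39 S2=39 S3=39 S4=34 blocked=[]
Op 2: conn=15 S1=20 S2=39 S3=39 S4=34 blocked=[]
Op 3: conn=0 S1=20 S2=39 S3=39 S4=19 blocked=[1, 2, 3, 4]
Op 4: conn=24 S1=20 S2=39 S3=39 S4=19 blocked=[]
Op 5: conn=44 S1=20 S2=39 S3=39 S4=19 blocked=[]
Op 6: conn=34 S1=20 S2=29 S3=39 S4=19 blocked=[]
Op 7: conn=29 S1=20 S2=29 S3=39 S4=14 blocked=[]
Op 8: conn=48 S1=20 S2=29 S3=39 S4=14 blocked=[]
Op 9: conn=40 S1=20 S2=29 S3=39 S4=6 blocked=[]
Op 10: conn=34 S1=14 S2=29 S3=39 S4=6 blocked=[]
Op 11: conn=17 S1=14 S2=29 S3=39 S4=-11 blocked=[4]
Op 12: conn=8 S1=14 S2=29 S3=39 S4=-20 blocked=[4]
Op 13: conn=8 S1=14 S2=46 S3=39 S4=-20 blocked=[4]

Answer: S4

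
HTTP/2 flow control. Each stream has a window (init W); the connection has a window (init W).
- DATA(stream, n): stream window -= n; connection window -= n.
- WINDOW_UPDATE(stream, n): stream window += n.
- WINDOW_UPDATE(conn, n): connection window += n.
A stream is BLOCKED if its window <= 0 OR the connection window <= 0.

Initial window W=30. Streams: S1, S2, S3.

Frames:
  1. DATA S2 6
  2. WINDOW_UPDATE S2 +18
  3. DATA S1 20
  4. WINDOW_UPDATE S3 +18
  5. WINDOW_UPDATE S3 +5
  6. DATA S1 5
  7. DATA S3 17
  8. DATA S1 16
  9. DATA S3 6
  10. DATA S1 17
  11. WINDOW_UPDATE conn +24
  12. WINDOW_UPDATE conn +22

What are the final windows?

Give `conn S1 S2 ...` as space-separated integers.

Op 1: conn=24 S1=30 S2=24 S3=30 blocked=[]
Op 2: conn=24 S1=30 S2=42 S3=30 blocked=[]
Op 3: conn=4 S1=10 S2=42 S3=30 blocked=[]
Op 4: conn=4 S1=10 S2=42 S3=48 blocked=[]
Op 5: conn=4 S1=10 S2=42 S3=53 blocked=[]
Op 6: conn=-1 S1=5 S2=42 S3=53 blocked=[1, 2, 3]
Op 7: conn=-18 S1=5 S2=42 S3=36 blocked=[1, 2, 3]
Op 8: conn=-34 S1=-11 S2=42 S3=36 blocked=[1, 2, 3]
Op 9: conn=-40 S1=-11 S2=42 S3=30 blocked=[1, 2, 3]
Op 10: conn=-57 S1=-28 S2=42 S3=30 blocked=[1, 2, 3]
Op 11: conn=-33 S1=-28 S2=42 S3=30 blocked=[1, 2, 3]
Op 12: conn=-11 S1=-28 S2=42 S3=30 blocked=[1, 2, 3]

Answer: -11 -28 42 30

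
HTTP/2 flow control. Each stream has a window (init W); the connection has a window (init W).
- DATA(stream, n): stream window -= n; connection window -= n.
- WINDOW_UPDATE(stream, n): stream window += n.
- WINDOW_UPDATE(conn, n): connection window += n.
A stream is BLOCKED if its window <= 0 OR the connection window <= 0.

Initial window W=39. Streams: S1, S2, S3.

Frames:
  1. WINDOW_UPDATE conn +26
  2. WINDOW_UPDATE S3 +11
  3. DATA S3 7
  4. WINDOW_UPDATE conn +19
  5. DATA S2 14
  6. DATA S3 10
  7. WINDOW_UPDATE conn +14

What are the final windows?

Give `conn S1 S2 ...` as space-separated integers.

Answer: 67 39 25 33

Derivation:
Op 1: conn=65 S1=39 S2=39 S3=39 blocked=[]
Op 2: conn=65 S1=39 S2=39 S3=50 blocked=[]
Op 3: conn=58 S1=39 S2=39 S3=43 blocked=[]
Op 4: conn=77 S1=39 S2=39 S3=43 blocked=[]
Op 5: conn=63 S1=39 S2=25 S3=43 blocked=[]
Op 6: conn=53 S1=39 S2=25 S3=33 blocked=[]
Op 7: conn=67 S1=39 S2=25 S3=33 blocked=[]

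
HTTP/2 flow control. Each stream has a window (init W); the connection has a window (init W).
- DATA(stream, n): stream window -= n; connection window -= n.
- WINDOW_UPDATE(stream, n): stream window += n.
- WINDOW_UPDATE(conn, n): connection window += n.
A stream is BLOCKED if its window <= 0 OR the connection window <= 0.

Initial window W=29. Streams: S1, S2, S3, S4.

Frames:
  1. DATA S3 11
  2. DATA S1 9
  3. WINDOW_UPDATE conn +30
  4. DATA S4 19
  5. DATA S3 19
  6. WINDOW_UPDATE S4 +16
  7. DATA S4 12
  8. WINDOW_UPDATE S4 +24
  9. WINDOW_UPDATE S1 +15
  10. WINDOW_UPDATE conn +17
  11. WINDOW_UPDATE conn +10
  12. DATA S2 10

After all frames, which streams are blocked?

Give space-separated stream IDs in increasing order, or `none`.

Op 1: conn=18 S1=29 S2=29 S3=18 S4=29 blocked=[]
Op 2: conn=9 S1=20 S2=29 S3=18 S4=29 blocked=[]
Op 3: conn=39 S1=20 S2=29 S3=18 S4=29 blocked=[]
Op 4: conn=20 S1=20 S2=29 S3=18 S4=10 blocked=[]
Op 5: conn=1 S1=20 S2=29 S3=-1 S4=10 blocked=[3]
Op 6: conn=1 S1=20 S2=29 S3=-1 S4=26 blocked=[3]
Op 7: conn=-11 S1=20 S2=29 S3=-1 S4=14 blocked=[1, 2, 3, 4]
Op 8: conn=-11 S1=20 S2=29 S3=-1 S4=38 blocked=[1, 2, 3, 4]
Op 9: conn=-11 S1=35 S2=29 S3=-1 S4=38 blocked=[1, 2, 3, 4]
Op 10: conn=6 S1=35 S2=29 S3=-1 S4=38 blocked=[3]
Op 11: conn=16 S1=35 S2=29 S3=-1 S4=38 blocked=[3]
Op 12: conn=6 S1=35 S2=19 S3=-1 S4=38 blocked=[3]

Answer: S3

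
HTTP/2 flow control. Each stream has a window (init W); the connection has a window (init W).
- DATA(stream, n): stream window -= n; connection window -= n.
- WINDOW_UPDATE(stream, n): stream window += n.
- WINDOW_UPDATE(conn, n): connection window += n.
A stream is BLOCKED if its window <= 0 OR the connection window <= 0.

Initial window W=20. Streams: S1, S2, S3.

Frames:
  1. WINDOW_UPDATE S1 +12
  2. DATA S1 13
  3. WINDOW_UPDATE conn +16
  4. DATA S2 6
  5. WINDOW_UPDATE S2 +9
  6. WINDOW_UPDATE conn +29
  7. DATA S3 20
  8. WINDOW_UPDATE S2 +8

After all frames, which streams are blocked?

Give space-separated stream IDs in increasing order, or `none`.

Answer: S3

Derivation:
Op 1: conn=20 S1=32 S2=20 S3=20 blocked=[]
Op 2: conn=7 S1=19 S2=20 S3=20 blocked=[]
Op 3: conn=23 S1=19 S2=20 S3=20 blocked=[]
Op 4: conn=17 S1=19 S2=14 S3=20 blocked=[]
Op 5: conn=17 S1=19 S2=23 S3=20 blocked=[]
Op 6: conn=46 S1=19 S2=23 S3=20 blocked=[]
Op 7: conn=26 S1=19 S2=23 S3=0 blocked=[3]
Op 8: conn=26 S1=19 S2=31 S3=0 blocked=[3]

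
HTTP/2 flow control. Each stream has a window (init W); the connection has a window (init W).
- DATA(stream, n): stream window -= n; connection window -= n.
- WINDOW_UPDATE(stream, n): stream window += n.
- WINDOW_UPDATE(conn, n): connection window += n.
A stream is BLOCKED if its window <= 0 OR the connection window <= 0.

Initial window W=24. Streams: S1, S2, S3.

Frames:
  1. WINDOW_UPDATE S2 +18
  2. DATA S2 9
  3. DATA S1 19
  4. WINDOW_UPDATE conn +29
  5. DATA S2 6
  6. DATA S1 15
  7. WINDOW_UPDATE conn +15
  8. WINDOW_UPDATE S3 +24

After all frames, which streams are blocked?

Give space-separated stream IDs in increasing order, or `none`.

Op 1: conn=24 S1=24 S2=42 S3=24 blocked=[]
Op 2: conn=15 S1=24 S2=33 S3=24 blocked=[]
Op 3: conn=-4 S1=5 S2=33 S3=24 blocked=[1, 2, 3]
Op 4: conn=25 S1=5 S2=33 S3=24 blocked=[]
Op 5: conn=19 S1=5 S2=27 S3=24 blocked=[]
Op 6: conn=4 S1=-10 S2=27 S3=24 blocked=[1]
Op 7: conn=19 S1=-10 S2=27 S3=24 blocked=[1]
Op 8: conn=19 S1=-10 S2=27 S3=48 blocked=[1]

Answer: S1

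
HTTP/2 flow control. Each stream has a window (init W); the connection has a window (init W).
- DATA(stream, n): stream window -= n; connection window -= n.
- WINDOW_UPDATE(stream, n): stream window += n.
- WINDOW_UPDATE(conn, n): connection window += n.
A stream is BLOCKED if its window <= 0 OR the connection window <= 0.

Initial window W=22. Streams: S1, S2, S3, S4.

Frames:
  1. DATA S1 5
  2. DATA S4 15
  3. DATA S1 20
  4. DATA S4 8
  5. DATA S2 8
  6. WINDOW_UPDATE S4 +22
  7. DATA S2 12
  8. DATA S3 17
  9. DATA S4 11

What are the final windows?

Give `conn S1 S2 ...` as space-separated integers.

Answer: -74 -3 2 5 10

Derivation:
Op 1: conn=17 S1=17 S2=22 S3=22 S4=22 blocked=[]
Op 2: conn=2 S1=17 S2=22 S3=22 S4=7 blocked=[]
Op 3: conn=-18 S1=-3 S2=22 S3=22 S4=7 blocked=[1, 2, 3, 4]
Op 4: conn=-26 S1=-3 S2=22 S3=22 S4=-1 blocked=[1, 2, 3, 4]
Op 5: conn=-34 S1=-3 S2=14 S3=22 S4=-1 blocked=[1, 2, 3, 4]
Op 6: conn=-34 S1=-3 S2=14 S3=22 S4=21 blocked=[1, 2, 3, 4]
Op 7: conn=-46 S1=-3 S2=2 S3=22 S4=21 blocked=[1, 2, 3, 4]
Op 8: conn=-63 S1=-3 S2=2 S3=5 S4=21 blocked=[1, 2, 3, 4]
Op 9: conn=-74 S1=-3 S2=2 S3=5 S4=10 blocked=[1, 2, 3, 4]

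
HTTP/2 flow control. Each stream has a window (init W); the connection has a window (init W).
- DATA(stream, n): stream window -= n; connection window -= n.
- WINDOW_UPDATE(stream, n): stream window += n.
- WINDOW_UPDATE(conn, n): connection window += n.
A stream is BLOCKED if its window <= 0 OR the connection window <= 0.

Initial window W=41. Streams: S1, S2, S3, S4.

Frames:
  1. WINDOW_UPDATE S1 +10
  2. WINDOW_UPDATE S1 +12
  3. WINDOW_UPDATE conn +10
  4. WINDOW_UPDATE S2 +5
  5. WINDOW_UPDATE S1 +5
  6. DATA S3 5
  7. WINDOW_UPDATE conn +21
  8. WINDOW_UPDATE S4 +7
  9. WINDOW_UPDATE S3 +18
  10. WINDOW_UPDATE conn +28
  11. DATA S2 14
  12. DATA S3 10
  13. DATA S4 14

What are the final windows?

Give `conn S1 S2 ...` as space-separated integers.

Op 1: conn=41 S1=51 S2=41 S3=41 S4=41 blocked=[]
Op 2: conn=41 S1=63 S2=41 S3=41 S4=41 blocked=[]
Op 3: conn=51 S1=63 S2=41 S3=41 S4=41 blocked=[]
Op 4: conn=51 S1=63 S2=46 S3=41 S4=41 blocked=[]
Op 5: conn=51 S1=68 S2=46 S3=41 S4=41 blocked=[]
Op 6: conn=46 S1=68 S2=46 S3=36 S4=41 blocked=[]
Op 7: conn=67 S1=68 S2=46 S3=36 S4=41 blocked=[]
Op 8: conn=67 S1=68 S2=46 S3=36 S4=48 blocked=[]
Op 9: conn=67 S1=68 S2=46 S3=54 S4=48 blocked=[]
Op 10: conn=95 S1=68 S2=46 S3=54 S4=48 blocked=[]
Op 11: conn=81 S1=68 S2=32 S3=54 S4=48 blocked=[]
Op 12: conn=71 S1=68 S2=32 S3=44 S4=48 blocked=[]
Op 13: conn=57 S1=68 S2=32 S3=44 S4=34 blocked=[]

Answer: 57 68 32 44 34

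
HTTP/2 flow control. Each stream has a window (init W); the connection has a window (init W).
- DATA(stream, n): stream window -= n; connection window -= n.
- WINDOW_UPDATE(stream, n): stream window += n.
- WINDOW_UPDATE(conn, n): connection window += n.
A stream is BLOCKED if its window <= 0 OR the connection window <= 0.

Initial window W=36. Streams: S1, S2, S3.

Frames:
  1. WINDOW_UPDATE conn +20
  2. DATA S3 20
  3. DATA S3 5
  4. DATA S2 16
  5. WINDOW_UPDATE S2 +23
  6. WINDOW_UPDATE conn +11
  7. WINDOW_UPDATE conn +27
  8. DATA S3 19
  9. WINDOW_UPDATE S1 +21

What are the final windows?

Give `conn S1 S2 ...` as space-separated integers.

Op 1: conn=56 S1=36 S2=36 S3=36 blocked=[]
Op 2: conn=36 S1=36 S2=36 S3=16 blocked=[]
Op 3: conn=31 S1=36 S2=36 S3=11 blocked=[]
Op 4: conn=15 S1=36 S2=20 S3=11 blocked=[]
Op 5: conn=15 S1=36 S2=43 S3=11 blocked=[]
Op 6: conn=26 S1=36 S2=43 S3=11 blocked=[]
Op 7: conn=53 S1=36 S2=43 S3=11 blocked=[]
Op 8: conn=34 S1=36 S2=43 S3=-8 blocked=[3]
Op 9: conn=34 S1=57 S2=43 S3=-8 blocked=[3]

Answer: 34 57 43 -8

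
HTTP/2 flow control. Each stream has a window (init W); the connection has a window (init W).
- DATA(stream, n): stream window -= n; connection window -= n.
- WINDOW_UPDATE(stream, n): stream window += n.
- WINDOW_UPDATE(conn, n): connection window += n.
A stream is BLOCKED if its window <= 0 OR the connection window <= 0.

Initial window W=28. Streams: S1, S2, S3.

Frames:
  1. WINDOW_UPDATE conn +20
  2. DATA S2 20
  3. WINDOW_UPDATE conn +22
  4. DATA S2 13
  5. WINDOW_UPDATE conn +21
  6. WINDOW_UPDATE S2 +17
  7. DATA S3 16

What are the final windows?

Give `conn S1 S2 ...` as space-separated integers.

Answer: 42 28 12 12

Derivation:
Op 1: conn=48 S1=28 S2=28 S3=28 blocked=[]
Op 2: conn=28 S1=28 S2=8 S3=28 blocked=[]
Op 3: conn=50 S1=28 S2=8 S3=28 blocked=[]
Op 4: conn=37 S1=28 S2=-5 S3=28 blocked=[2]
Op 5: conn=58 S1=28 S2=-5 S3=28 blocked=[2]
Op 6: conn=58 S1=28 S2=12 S3=28 blocked=[]
Op 7: conn=42 S1=28 S2=12 S3=12 blocked=[]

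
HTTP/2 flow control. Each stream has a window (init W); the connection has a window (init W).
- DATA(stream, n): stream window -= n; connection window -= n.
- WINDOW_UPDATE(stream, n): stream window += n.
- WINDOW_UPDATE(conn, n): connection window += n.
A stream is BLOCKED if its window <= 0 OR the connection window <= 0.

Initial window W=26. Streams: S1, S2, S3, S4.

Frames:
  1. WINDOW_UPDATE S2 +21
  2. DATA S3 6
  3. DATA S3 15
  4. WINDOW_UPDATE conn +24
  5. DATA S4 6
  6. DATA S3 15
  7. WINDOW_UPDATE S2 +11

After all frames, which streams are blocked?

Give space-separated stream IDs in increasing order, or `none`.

Answer: S3

Derivation:
Op 1: conn=26 S1=26 S2=47 S3=26 S4=26 blocked=[]
Op 2: conn=20 S1=26 S2=47 S3=20 S4=26 blocked=[]
Op 3: conn=5 S1=26 S2=47 S3=5 S4=26 blocked=[]
Op 4: conn=29 S1=26 S2=47 S3=5 S4=26 blocked=[]
Op 5: conn=23 S1=26 S2=47 S3=5 S4=20 blocked=[]
Op 6: conn=8 S1=26 S2=47 S3=-10 S4=20 blocked=[3]
Op 7: conn=8 S1=26 S2=58 S3=-10 S4=20 blocked=[3]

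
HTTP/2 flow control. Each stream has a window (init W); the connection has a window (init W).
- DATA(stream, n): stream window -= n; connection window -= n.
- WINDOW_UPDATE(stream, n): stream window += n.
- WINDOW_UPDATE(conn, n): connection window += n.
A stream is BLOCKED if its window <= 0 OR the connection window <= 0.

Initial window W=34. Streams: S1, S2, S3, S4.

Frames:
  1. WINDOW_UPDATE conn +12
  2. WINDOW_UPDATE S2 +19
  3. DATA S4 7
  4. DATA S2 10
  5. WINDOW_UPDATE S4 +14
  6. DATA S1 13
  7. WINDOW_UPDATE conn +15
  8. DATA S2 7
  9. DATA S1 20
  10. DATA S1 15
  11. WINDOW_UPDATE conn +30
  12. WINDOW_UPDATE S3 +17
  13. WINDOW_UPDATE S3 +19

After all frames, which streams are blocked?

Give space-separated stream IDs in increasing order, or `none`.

Answer: S1

Derivation:
Op 1: conn=46 S1=34 S2=34 S3=34 S4=34 blocked=[]
Op 2: conn=46 S1=34 S2=53 S3=34 S4=34 blocked=[]
Op 3: conn=39 S1=34 S2=53 S3=34 S4=27 blocked=[]
Op 4: conn=29 S1=34 S2=43 S3=34 S4=27 blocked=[]
Op 5: conn=29 S1=34 S2=43 S3=34 S4=41 blocked=[]
Op 6: conn=16 S1=21 S2=43 S3=34 S4=41 blocked=[]
Op 7: conn=31 S1=21 S2=43 S3=34 S4=41 blocked=[]
Op 8: conn=24 S1=21 S2=36 S3=34 S4=41 blocked=[]
Op 9: conn=4 S1=1 S2=36 S3=34 S4=41 blocked=[]
Op 10: conn=-11 S1=-14 S2=36 S3=34 S4=41 blocked=[1, 2, 3, 4]
Op 11: conn=19 S1=-14 S2=36 S3=34 S4=41 blocked=[1]
Op 12: conn=19 S1=-14 S2=36 S3=51 S4=41 blocked=[1]
Op 13: conn=19 S1=-14 S2=36 S3=70 S4=41 blocked=[1]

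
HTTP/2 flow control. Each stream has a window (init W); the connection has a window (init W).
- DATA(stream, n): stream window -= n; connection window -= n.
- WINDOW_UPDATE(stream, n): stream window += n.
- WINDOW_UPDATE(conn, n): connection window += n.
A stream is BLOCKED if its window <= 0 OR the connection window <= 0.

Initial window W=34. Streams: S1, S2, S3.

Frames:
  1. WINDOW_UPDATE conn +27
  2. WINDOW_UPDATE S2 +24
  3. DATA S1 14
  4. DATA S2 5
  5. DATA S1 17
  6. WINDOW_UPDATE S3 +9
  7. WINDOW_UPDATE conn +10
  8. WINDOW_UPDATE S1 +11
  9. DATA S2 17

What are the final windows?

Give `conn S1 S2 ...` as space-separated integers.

Answer: 18 14 36 43

Derivation:
Op 1: conn=61 S1=34 S2=34 S3=34 blocked=[]
Op 2: conn=61 S1=34 S2=58 S3=34 blocked=[]
Op 3: conn=47 S1=20 S2=58 S3=34 blocked=[]
Op 4: conn=42 S1=20 S2=53 S3=34 blocked=[]
Op 5: conn=25 S1=3 S2=53 S3=34 blocked=[]
Op 6: conn=25 S1=3 S2=53 S3=43 blocked=[]
Op 7: conn=35 S1=3 S2=53 S3=43 blocked=[]
Op 8: conn=35 S1=14 S2=53 S3=43 blocked=[]
Op 9: conn=18 S1=14 S2=36 S3=43 blocked=[]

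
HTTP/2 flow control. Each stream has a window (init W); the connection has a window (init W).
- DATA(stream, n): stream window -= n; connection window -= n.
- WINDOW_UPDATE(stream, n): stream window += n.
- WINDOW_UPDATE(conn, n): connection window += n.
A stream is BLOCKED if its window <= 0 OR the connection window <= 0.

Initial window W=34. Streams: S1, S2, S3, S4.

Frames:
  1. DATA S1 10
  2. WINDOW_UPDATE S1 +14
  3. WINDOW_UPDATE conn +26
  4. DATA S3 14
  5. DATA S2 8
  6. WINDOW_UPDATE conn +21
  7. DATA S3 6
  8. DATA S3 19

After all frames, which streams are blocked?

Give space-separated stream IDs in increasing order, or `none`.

Op 1: conn=24 S1=24 S2=34 S3=34 S4=34 blocked=[]
Op 2: conn=24 S1=38 S2=34 S3=34 S4=34 blocked=[]
Op 3: conn=50 S1=38 S2=34 S3=34 S4=34 blocked=[]
Op 4: conn=36 S1=38 S2=34 S3=20 S4=34 blocked=[]
Op 5: conn=28 S1=38 S2=26 S3=20 S4=34 blocked=[]
Op 6: conn=49 S1=38 S2=26 S3=20 S4=34 blocked=[]
Op 7: conn=43 S1=38 S2=26 S3=14 S4=34 blocked=[]
Op 8: conn=24 S1=38 S2=26 S3=-5 S4=34 blocked=[3]

Answer: S3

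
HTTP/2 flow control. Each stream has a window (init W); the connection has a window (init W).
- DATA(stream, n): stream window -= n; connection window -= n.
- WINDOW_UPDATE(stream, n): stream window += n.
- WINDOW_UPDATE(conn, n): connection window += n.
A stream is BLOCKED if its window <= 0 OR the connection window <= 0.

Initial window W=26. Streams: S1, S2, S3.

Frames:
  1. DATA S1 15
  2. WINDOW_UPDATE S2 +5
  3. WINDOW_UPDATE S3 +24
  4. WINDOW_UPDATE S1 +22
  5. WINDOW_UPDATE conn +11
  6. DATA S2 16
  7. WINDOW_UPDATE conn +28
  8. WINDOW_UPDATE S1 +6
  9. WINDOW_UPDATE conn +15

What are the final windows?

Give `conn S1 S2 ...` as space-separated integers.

Answer: 49 39 15 50

Derivation:
Op 1: conn=11 S1=11 S2=26 S3=26 blocked=[]
Op 2: conn=11 S1=11 S2=31 S3=26 blocked=[]
Op 3: conn=11 S1=11 S2=31 S3=50 blocked=[]
Op 4: conn=11 S1=33 S2=31 S3=50 blocked=[]
Op 5: conn=22 S1=33 S2=31 S3=50 blocked=[]
Op 6: conn=6 S1=33 S2=15 S3=50 blocked=[]
Op 7: conn=34 S1=33 S2=15 S3=50 blocked=[]
Op 8: conn=34 S1=39 S2=15 S3=50 blocked=[]
Op 9: conn=49 S1=39 S2=15 S3=50 blocked=[]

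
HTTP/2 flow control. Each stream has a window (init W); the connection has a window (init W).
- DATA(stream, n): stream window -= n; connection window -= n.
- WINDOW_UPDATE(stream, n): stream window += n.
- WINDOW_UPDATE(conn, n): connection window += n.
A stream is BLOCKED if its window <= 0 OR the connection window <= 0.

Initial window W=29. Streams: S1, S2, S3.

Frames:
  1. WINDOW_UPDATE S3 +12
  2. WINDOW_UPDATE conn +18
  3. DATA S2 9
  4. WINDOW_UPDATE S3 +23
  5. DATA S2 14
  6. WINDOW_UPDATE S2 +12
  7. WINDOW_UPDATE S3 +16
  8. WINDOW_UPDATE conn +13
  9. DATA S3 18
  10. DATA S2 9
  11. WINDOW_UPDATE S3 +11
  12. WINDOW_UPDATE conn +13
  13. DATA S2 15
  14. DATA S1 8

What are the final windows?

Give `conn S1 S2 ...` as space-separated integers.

Answer: 0 21 -6 73

Derivation:
Op 1: conn=29 S1=29 S2=29 S3=41 blocked=[]
Op 2: conn=47 S1=29 S2=29 S3=41 blocked=[]
Op 3: conn=38 S1=29 S2=20 S3=41 blocked=[]
Op 4: conn=38 S1=29 S2=20 S3=64 blocked=[]
Op 5: conn=24 S1=29 S2=6 S3=64 blocked=[]
Op 6: conn=24 S1=29 S2=18 S3=64 blocked=[]
Op 7: conn=24 S1=29 S2=18 S3=80 blocked=[]
Op 8: conn=37 S1=29 S2=18 S3=80 blocked=[]
Op 9: conn=19 S1=29 S2=18 S3=62 blocked=[]
Op 10: conn=10 S1=29 S2=9 S3=62 blocked=[]
Op 11: conn=10 S1=29 S2=9 S3=73 blocked=[]
Op 12: conn=23 S1=29 S2=9 S3=73 blocked=[]
Op 13: conn=8 S1=29 S2=-6 S3=73 blocked=[2]
Op 14: conn=0 S1=21 S2=-6 S3=73 blocked=[1, 2, 3]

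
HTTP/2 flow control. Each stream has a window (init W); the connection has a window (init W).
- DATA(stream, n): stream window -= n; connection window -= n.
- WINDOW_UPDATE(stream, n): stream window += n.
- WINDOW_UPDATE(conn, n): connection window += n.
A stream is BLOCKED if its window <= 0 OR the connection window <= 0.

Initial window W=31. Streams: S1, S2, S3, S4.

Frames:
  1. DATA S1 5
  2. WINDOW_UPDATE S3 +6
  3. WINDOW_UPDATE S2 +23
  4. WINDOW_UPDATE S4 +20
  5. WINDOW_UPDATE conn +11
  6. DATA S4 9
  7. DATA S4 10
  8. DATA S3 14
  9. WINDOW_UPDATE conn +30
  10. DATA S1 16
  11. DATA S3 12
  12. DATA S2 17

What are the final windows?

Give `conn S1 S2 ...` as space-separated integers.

Answer: -11 10 37 11 32

Derivation:
Op 1: conn=26 S1=26 S2=31 S3=31 S4=31 blocked=[]
Op 2: conn=26 S1=26 S2=31 S3=37 S4=31 blocked=[]
Op 3: conn=26 S1=26 S2=54 S3=37 S4=31 blocked=[]
Op 4: conn=26 S1=26 S2=54 S3=37 S4=51 blocked=[]
Op 5: conn=37 S1=26 S2=54 S3=37 S4=51 blocked=[]
Op 6: conn=28 S1=26 S2=54 S3=37 S4=42 blocked=[]
Op 7: conn=18 S1=26 S2=54 S3=37 S4=32 blocked=[]
Op 8: conn=4 S1=26 S2=54 S3=23 S4=32 blocked=[]
Op 9: conn=34 S1=26 S2=54 S3=23 S4=32 blocked=[]
Op 10: conn=18 S1=10 S2=54 S3=23 S4=32 blocked=[]
Op 11: conn=6 S1=10 S2=54 S3=11 S4=32 blocked=[]
Op 12: conn=-11 S1=10 S2=37 S3=11 S4=32 blocked=[1, 2, 3, 4]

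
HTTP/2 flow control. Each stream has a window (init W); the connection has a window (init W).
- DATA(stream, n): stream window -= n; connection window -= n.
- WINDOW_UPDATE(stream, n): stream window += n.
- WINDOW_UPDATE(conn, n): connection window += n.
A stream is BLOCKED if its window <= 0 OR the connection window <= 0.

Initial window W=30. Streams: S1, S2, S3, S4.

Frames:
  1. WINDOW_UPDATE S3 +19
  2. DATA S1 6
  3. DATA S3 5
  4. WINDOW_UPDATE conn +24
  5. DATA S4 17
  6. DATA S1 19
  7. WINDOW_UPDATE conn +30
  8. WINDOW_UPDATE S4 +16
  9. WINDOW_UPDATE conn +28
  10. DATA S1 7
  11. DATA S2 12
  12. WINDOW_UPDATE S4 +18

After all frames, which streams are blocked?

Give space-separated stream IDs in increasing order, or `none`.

Op 1: conn=30 S1=30 S2=30 S3=49 S4=30 blocked=[]
Op 2: conn=24 S1=24 S2=30 S3=49 S4=30 blocked=[]
Op 3: conn=19 S1=24 S2=30 S3=44 S4=30 blocked=[]
Op 4: conn=43 S1=24 S2=30 S3=44 S4=30 blocked=[]
Op 5: conn=26 S1=24 S2=30 S3=44 S4=13 blocked=[]
Op 6: conn=7 S1=5 S2=30 S3=44 S4=13 blocked=[]
Op 7: conn=37 S1=5 S2=30 S3=44 S4=13 blocked=[]
Op 8: conn=37 S1=5 S2=30 S3=44 S4=29 blocked=[]
Op 9: conn=65 S1=5 S2=30 S3=44 S4=29 blocked=[]
Op 10: conn=58 S1=-2 S2=30 S3=44 S4=29 blocked=[1]
Op 11: conn=46 S1=-2 S2=18 S3=44 S4=29 blocked=[1]
Op 12: conn=46 S1=-2 S2=18 S3=44 S4=47 blocked=[1]

Answer: S1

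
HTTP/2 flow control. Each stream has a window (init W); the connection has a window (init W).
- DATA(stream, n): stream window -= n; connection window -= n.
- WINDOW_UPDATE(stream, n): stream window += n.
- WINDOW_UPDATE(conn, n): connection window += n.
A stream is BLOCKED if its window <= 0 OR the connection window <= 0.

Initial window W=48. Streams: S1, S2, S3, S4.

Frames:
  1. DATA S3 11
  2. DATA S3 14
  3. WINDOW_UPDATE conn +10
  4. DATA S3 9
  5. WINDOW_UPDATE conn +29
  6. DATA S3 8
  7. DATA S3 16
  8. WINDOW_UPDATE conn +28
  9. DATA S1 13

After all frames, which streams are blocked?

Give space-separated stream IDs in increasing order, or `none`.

Op 1: conn=37 S1=48 S2=48 S3=37 S4=48 blocked=[]
Op 2: conn=23 S1=48 S2=48 S3=23 S4=48 blocked=[]
Op 3: conn=33 S1=48 S2=48 S3=23 S4=48 blocked=[]
Op 4: conn=24 S1=48 S2=48 S3=14 S4=48 blocked=[]
Op 5: conn=53 S1=48 S2=48 S3=14 S4=48 blocked=[]
Op 6: conn=45 S1=48 S2=48 S3=6 S4=48 blocked=[]
Op 7: conn=29 S1=48 S2=48 S3=-10 S4=48 blocked=[3]
Op 8: conn=57 S1=48 S2=48 S3=-10 S4=48 blocked=[3]
Op 9: conn=44 S1=35 S2=48 S3=-10 S4=48 blocked=[3]

Answer: S3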